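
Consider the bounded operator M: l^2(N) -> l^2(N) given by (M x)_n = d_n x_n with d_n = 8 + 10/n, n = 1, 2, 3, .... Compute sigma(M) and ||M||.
sigma(M) = {8 + 10/n : n ≥ 1} ∪ {8}; ||M|| = 18

A bounded diagonal operator on l^2 with diagonal entries d_n has spectrum equal to the closure of {d_n : n ≥ 1}: every d_n is an eigenvalue (with eigenvector e_n), so {d_n} ⊂ sigma(M); the spectrum is closed, so its closure is too; and for lambda not in the closure, (M - lambda I) has bounded inverse (the diagonal entries 1/(d_n - lambda) are bounded). For our sequence d_n = 8 + 10/n, n = 1, 2, 3, ...:
  - {d_n} = {8 + 10/n : n ≥ 1}; the only limit point is 8
  - closure = {8 + 10/n : n ≥ 1} ∪ {8}
For the norm: a diagonal operator has ||M|| = sup_n |d_n|. Here d_n = 8 + 10/n is positive and decreasing, so sup_n |d_n| = d_1 = 8 + 10 = 18. So ||M|| = 18.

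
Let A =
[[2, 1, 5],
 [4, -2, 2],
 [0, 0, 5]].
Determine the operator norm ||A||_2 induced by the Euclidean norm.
||A||_2 ≈ 7.8611 (= sqrt(largest eigenvalue of A^T A))

||A||_2 = sigma_max(A) = sqrt(lambda_max(A^T A)). Form the symmetric matrix M = A^T A =
[[20, -6, 18],
 [-6, 5, 1],
 [18, 1, 54]].
Its characteristic polynomial (trace, sum of principal 2x2 minors, determinant of M give the coefficients) is
  p(λ) = det(λ I - M) = λ^3 - 79λ^2 + 1089λ - 1600.
No integer candidate from the rational root theorem (±divisors of 1600) is a root, so the roots are irrational. The cubic discriminant is Δ = 1488584285 > 0, so there are three distinct real roots. p(1) = -589 and p(2) = 270 have opposite signs, so a root lies in (1, 2); Newton's method refines it to λ ≈ 1.6664. p(15) = 335 and p(16) = -304 have opposite signs, so a root lies in (15, 16); Newton's method refines it to λ ≈ 15.5369. p(61) = -2149 and p(62) = 570 have opposite signs, so a root lies in (61, 62); Newton's method refines it to λ ≈ 61.7967. Check (Vieta): the three roots sum to 79, matching tr M = 79.
So the eigenvalues of A^T A are ≈ 1.6664, 15.5369, 61.7967 (all ≥ 0, as they must be for A^T A). The largest is λ_max ≈ 61.7967, hence ||A||_2 = sqrt(λ_max) ≈ 7.8611.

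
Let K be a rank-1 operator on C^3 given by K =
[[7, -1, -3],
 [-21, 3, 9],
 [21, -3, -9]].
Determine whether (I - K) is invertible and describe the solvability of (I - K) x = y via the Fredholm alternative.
(I - K) is singular (det(I - K) = 0, i.e. 1 ∈ sigma(K)). (I - K) x = y is solvable iff y ⊥ ker((I - K)^*) = span{(7, -1, -3)}, i.e. iff 7y_1 - y_2 - 3y_3 = 0. When solvable, the solutions are x = y + c·(1, -3, 3), c arbitrary (ker(I - K) = span{(1, -3, 3)}, dimension 1).

K has rank 1, so it is an outer product K = u v^T: every row of K is a multiple of one row vector. Reading off the entries, u = (1, -3, 3) and v = (7, -1, -3) (row i of K equals u_i·v^T). A rank-one matrix u v^T satisfies K u = u (v·u) and kills the (2)-dimensional subspace v^⊥, so its characteristic polynomial is lambda^2 (lambda - v·u) with v·u = tr K = 1. Hence the eigenvalues of I - K are 1 (multiplicity 2) and 1 - (1) = 0, so det(I - K) = 0. (Direct check: I - K =
[[-6, 1, 3],
 [21, -2, -9],
 [-21, 3, 10]]
has determinant 0.) So 1 is an eigenvalue of K and (I - K) is not invertible. The finite-dimensional Fredholm alternative says: either (I - K) is invertible, or ker(I - K) ≠ {0} and then range(I - K) = ker((I - K)^*)^⊥, with dim ker(I - K) = dim ker((I - K)^*). We are in the second case, so we need both kernels. Kernel of I - K: (I - K) u = u - u (v·u) = u - u = 0, so ker(I - K) = span{u} = span{(1, -3, 3)} (it is exactly 1-dimensional because rank(I - K) = 2). Kernel of the adjoint: K is real, so (I - K)^* = I - K^T = I - v u^T, and (I - v u^T) v = v - v (u·v) = 0; hence ker((I - K)^*) = span{v} = span{(7, -1, -3)}. Therefore (I - K) x = y is solvable iff <y, v> = 0, i.e. iff 7y_1 - y_2 - 3y_3 = 0. When this holds, K y = u (v·y) = 0, so (I - K) y = y and x = y is a particular solution; the full solution set is the line x = y + c·u = y + c·(1, -3, 3), c ∈ C.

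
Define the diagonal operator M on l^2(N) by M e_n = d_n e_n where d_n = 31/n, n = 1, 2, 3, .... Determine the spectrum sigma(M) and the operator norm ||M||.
sigma(M) = {31/n : n ≥ 1} ∪ {0}; ||M|| = 31

A bounded diagonal operator on l^2 with diagonal entries d_n has spectrum equal to the closure of {d_n : n ≥ 1}: every d_n is an eigenvalue (with eigenvector e_n), so {d_n} ⊂ sigma(M); the spectrum is closed, so its closure is too; and for lambda not in the closure, (M - lambda I) has bounded inverse (the diagonal entries 1/(d_n - lambda) are bounded). For our sequence d_n = 31/n, n = 1, 2, 3, ...:
  - {d_n} = {31/n : n ≥ 1}; the only limit point is 0
  - closure = {31/n : n ≥ 1} ∪ {0}
For the norm: a diagonal operator has ||M|| = sup_n |d_n|. Here d_n = 31/n is positive and decreasing, so sup_n |d_n| = d_1 = 31. So ||M|| = 31.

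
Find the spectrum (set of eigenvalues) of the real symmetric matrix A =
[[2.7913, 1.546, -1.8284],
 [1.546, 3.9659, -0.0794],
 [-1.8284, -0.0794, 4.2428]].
sigma(A) ≈ {1, 4, 6}

A is real symmetric, so its spectrum consists of real eigenvalues. Expanding the characteristic polynomial of the displayed matrix gives
  det(λ I - A) = p(λ) = λ^3 + (-11)λ^2 + (34)λ + (-24).
Solving p(λ) = 0 yields eigenvalues ≈ 1, 4, 6. (A is shown rounded to 4 decimals, so these recover the underlying integer eigenvalues to within that precision.)
Verification: the trace of A = 11 equals the sum of eigenvalues 11, and det(A) ≈ 24.0002 matches the eigenvalue product 24.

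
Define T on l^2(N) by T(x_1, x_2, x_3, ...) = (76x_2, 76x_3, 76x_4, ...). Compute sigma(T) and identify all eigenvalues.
sigma(T) = closed disk {z in C : |z| ≤ 76}; sigma_p(T) = open disk {z in C : |z| < 76}

Note T = 76·V where V is the unit left shift (V x)_k = x_{k+1}; so sigma(T) = 76·sigma(V) and ||T|| = 76||V||. ||T x||^2 = 5776sum_{k≥2} |x_k|^2 ≤ 5776||x||^2, with equality on {x : x_1 = 0}, so ||T|| = 76. For any lambda with |lambda| < 76, set r = lambda/76 (|r| < 1); the vector x = (1, r, r^2, ...) is in l^2 and satisfies T x = 76(r, r^2, ...) = lambda x, so lambda is an eigenvalue. On the boundary |lambda| = 76 the geometric series diverges, so no l^2 eigenvector exists, but these lambda lie in the approximate point spectrum. Hence sigma(T) is the closed disk of radius 76 and sigma_p(T) is the open disk.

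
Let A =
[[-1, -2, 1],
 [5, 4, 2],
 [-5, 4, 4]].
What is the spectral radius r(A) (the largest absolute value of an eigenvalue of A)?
r(A) ≈ 6.7871

The eigenvalues of A are the roots of its characteristic polynomial. With M = A (coefficients from the trace, the sum of principal 2x2 minors, and det A):
  p(λ) = det(λ I - M) = λ^3 - 7λ^2 + 15λ - 92.
No integer candidate from the rational root theorem (±divisors of 92) is a root, so the roots are irrational. The cubic discriminant is Δ = -183347 < 0, so there is one real root and a complex-conjugate pair. p(6) = -38 and p(7) = 13 have opposite signs, so a root lies in (6, 7); Newton's method refines it to λ ≈ 6.7871. Dividing out (λ - (6.7871)) leaves approximately λ^2 - 0.2129λ + 13.5551. For λ^2 - 0.2129λ + 13.5551 the discriminant is -54.1751. It is negative, so the remaining roots are the complex-conjugate pair λ ≈ 0.1064 ± 3.6802i. Their product equals the constant term, so |λ|^2 ≈ 13.5551 and |λ| ≈ 3.6817.
Thus the eigenvalues (to 4 decimals) are 6.7871 (modulus 6.7871); 0.1064 ± 3.6802i (modulus 3.6817). The spectral radius is the largest modulus: r(A) ≈ 6.7871. (Cross-check: r(A) ≤ ||A||_2 ≈ 7.5611; equality holds whenever A is normal, though it can also hold for some non-normal A.)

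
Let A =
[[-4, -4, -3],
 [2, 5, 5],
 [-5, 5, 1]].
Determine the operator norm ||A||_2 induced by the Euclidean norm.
||A||_2 ≈ 9.8726 (= sqrt(largest eigenvalue of A^T A))

||A||_2 = sigma_max(A) = sqrt(lambda_max(A^T A)). Form the symmetric matrix M = A^T A =
[[45, 1, 17],
 [1, 66, 42],
 [17, 42, 35]].
Its characteristic polynomial (trace, sum of principal 2x2 minors, determinant of M give the coefficients) is
  p(λ) = det(λ I - M) = λ^3 - 146λ^2 + 4801λ - 6889.
No integer candidate from the rational root theorem (±divisors of 6889) is a root, so the roots are irrational. The cubic discriminant is Δ = 48560068921 > 0, so there are three distinct real roots. p(1) = -2233 and p(2) = 2137 have opposite signs, so a root lies in (1, 2); Newton's method refines it to λ ≈ 1.5029. p(47) = 67 and p(48) = -2233 have opposite signs, so a root lies in (47, 48); Newton's method refines it to λ ≈ 47.0292. p(97) = -2233 and p(98) = 2617 have opposite signs, so a root lies in (97, 98); Newton's method refines it to λ ≈ 97.4679. Check (Vieta): the three roots sum to 146, matching tr M = 146.
So the eigenvalues of A^T A are ≈ 1.5029, 47.0292, 97.4679 (all ≥ 0, as they must be for A^T A). The largest is λ_max ≈ 97.4679, hence ||A||_2 = sqrt(λ_max) ≈ 9.8726.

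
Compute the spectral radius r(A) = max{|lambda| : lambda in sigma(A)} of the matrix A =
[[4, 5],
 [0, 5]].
r(A) = 5

The eigenvalues of A are the roots of its characteristic polynomial. With M = A (coefficients from the trace and determinant):
  p(λ) = det(λ I - M) = λ^2 - 9λ + 20.
For λ^2 - 9λ + 20 the discriminant is 1. It is a perfect square (1^2), so the roots are rational: λ = (9 ± 1)/2 = 5, 4.
Thus the eigenvalues (to 4 decimals) are 5 (modulus 5); 4 (modulus 4). The spectral radius is the largest modulus: r(A) = 5. (Cross-check: r(A) ≤ ||A||_2 ≈ 7.6973; equality holds whenever A is normal, though it can also hold for some non-normal A.)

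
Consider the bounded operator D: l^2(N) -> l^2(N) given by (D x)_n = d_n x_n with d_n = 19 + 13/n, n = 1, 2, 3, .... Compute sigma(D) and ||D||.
sigma(D) = {19 + 13/n : n ≥ 1} ∪ {19}; ||D|| = 32

A bounded diagonal operator on l^2 with diagonal entries d_n has spectrum equal to the closure of {d_n : n ≥ 1}: every d_n is an eigenvalue (with eigenvector e_n), so {d_n} ⊂ sigma(D); the spectrum is closed, so its closure is too; and for lambda not in the closure, (D - lambda I) has bounded inverse (the diagonal entries 1/(d_n - lambda) are bounded). For our sequence d_n = 19 + 13/n, n = 1, 2, 3, ...:
  - {d_n} = {19 + 13/n : n ≥ 1}; the only limit point is 19
  - closure = {19 + 13/n : n ≥ 1} ∪ {19}
For the norm: a diagonal operator has ||D|| = sup_n |d_n|. Here d_n = 19 + 13/n is positive and decreasing, so sup_n |d_n| = d_1 = 19 + 13 = 32. So ||D|| = 32.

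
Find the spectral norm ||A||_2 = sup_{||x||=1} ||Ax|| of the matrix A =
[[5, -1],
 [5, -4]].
||A||_2 = sqrt((67 + sqrt(3589))/2) ≈ 7.9658 (= sqrt(largest eigenvalue of A^T A))

||A||_2 = sigma_max(A) = sqrt(lambda_max(A^T A)). Form the symmetric matrix M = A^T A =
[[50, -25],
 [-25, 17]].
Its characteristic polynomial (trace, determinant of M give the coefficients) is
  p(λ) = det(λ I - M) = λ^2 - 67λ + 225.
For λ^2 - 67λ + 225 the discriminant is 3589. It is nonnegative but not a perfect square, so the roots are real and irrational: λ = (67 ± sqrt(3589))/2 ≈ 63.4541, 3.5459.
So the eigenvalues of A^T A are ≈ 3.5459, 63.4541 (all ≥ 0, as they must be for A^T A). The largest is λ_max = (67 + sqrt(3589))/2 ≈ 63.4541, hence ||A||_2 = sqrt(λ_max) = sqrt((67 + sqrt(3589))/2) ≈ 7.9658.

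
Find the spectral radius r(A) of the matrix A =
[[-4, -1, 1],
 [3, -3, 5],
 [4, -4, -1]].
r(A) = 5

The eigenvalues of A are the roots of its characteristic polynomial. With M = A (coefficients from the trace, the sum of principal 2x2 minors, and det A):
  p(λ) = det(λ I - M) = λ^3 + 8λ^2 + 38λ + 115.
By the rational root theorem any rational root is an integer divisor of 115. Testing λ = -5: p(-5) = -125 + 200 - 190 + 115 = 0, so λ = -5 is a root. Dividing out (λ + 5) leaves p(λ) = (λ + 5)(λ^2 + 3λ + 23). For λ^2 + 3λ + 23 the discriminant is -83. It is negative, so the roots are the complex-conjugate pair λ = -3/2 ± (sqrt(83)/2) i ≈ -1.5 ± 4.5552i. For a conjugate pair the product of the roots equals the constant term, so |λ|^2 = 23 and |λ| = sqrt(23) ≈ 4.7958.
Thus the eigenvalues (to 4 decimals) are -1.5 ± 4.5552i (modulus 4.7958); -5 (modulus 5). The spectral radius is the largest modulus: r(A) = 5. (Cross-check: r(A) ≤ ||A||_2 ≈ 7.7873; equality holds whenever A is normal, though it can also hold for some non-normal A.)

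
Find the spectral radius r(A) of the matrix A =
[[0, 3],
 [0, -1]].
r(A) = 1

The eigenvalues of A are the roots of its characteristic polynomial. With M = A (coefficients from the trace and determinant):
  p(λ) = det(λ I - M) = λ^2 + λ.
For λ^2 + λ the discriminant is 1. It is a perfect square (1^2), so the roots are rational: λ = (-1 ± 1)/2 = 0, -1.
Thus the eigenvalues (to 4 decimals) are 0 (modulus 0); -1 (modulus 1). The spectral radius is the largest modulus: r(A) = 1. (Cross-check: r(A) ≤ ||A||_2 ≈ 3.1623; equality holds whenever A is normal, though it can also hold for some non-normal A.)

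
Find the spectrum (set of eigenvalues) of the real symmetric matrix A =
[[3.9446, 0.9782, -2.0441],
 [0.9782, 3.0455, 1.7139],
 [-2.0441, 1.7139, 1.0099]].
sigma(A) ≈ {-1, 4, 5}

A is real symmetric, so its spectrum consists of real eigenvalues. Expanding the characteristic polynomial of the displayed matrix gives
  det(λ I - A) = p(λ) = λ^3 + (-8)λ^2 + (11)λ + (20).
Solving p(λ) = 0 yields eigenvalues ≈ -1, 4, 5. (A is shown rounded to 4 decimals, so these recover the underlying integer eigenvalues to within that precision.)
Verification: the trace of A = 8 equals the sum of eigenvalues 8, and det(A) ≈ -20.0004 matches the eigenvalue product -20.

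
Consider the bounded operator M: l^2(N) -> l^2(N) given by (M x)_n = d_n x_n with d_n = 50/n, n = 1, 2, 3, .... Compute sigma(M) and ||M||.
sigma(M) = {50/n : n ≥ 1} ∪ {0}; ||M|| = 50

A bounded diagonal operator on l^2 with diagonal entries d_n has spectrum equal to the closure of {d_n : n ≥ 1}: every d_n is an eigenvalue (with eigenvector e_n), so {d_n} ⊂ sigma(M); the spectrum is closed, so its closure is too; and for lambda not in the closure, (M - lambda I) has bounded inverse (the diagonal entries 1/(d_n - lambda) are bounded). For our sequence d_n = 50/n, n = 1, 2, 3, ...:
  - {d_n} = {50/n : n ≥ 1}; the only limit point is 0
  - closure = {50/n : n ≥ 1} ∪ {0}
For the norm: a diagonal operator has ||M|| = sup_n |d_n|. Here d_n = 50/n is positive and decreasing, so sup_n |d_n| = d_1 = 50. So ||M|| = 50.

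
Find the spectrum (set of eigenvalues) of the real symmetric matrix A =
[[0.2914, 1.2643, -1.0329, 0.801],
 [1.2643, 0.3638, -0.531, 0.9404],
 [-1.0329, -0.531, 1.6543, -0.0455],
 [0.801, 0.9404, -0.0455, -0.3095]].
sigma(A) ≈ {-1, 1, 3} (-1 with multiplicity 2)

A is real symmetric, so its spectrum consists of real eigenvalues. Expanding the characteristic polynomial of the displayed matrix gives
  det(λ I - A) = p(λ) = λ^4 + (-2)λ^3 + (-4)λ^2 + (2)λ + (3).
Solving p(λ) = 0 yields eigenvalues ≈ -1, -1, 1, 3. (A is shown rounded to 4 decimals, so these recover the underlying integer eigenvalues to within that precision.)
Verification: the trace of A = 2 equals the sum of eigenvalues 2, and det(A) ≈ 3.0001 matches the eigenvalue product 3.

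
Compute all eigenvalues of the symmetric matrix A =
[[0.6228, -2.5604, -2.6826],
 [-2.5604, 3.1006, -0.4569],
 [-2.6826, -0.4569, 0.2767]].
sigma(A) ≈ {-3, 2, 5}

A is real symmetric, so its spectrum consists of real eigenvalues. Expanding the characteristic polynomial of the displayed matrix gives
  det(λ I - A) = p(λ) = λ^3 + (-4)λ^2 + (-11)λ + (30).
Solving p(λ) = 0 yields eigenvalues ≈ -3, 2, 5. (A is shown rounded to 4 decimals, so these recover the underlying integer eigenvalues to within that precision.)
Verification: the trace of A = 4 equals the sum of eigenvalues 4, and det(A) ≈ -29.9991 matches the eigenvalue product -30.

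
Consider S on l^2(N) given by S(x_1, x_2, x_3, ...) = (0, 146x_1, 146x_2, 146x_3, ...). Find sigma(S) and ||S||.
sigma(S) = closed disk {z in C : |z| ≤ 146}; ||S|| = 146

Note S = 146·U where U is the unit right shift (U x)_k = x_{k-1} (with x_0 := 0); so ||S|| = 146||U|| and sigma(S) = 146·sigma(U). ||S x||^2 = sum_{k≥1} |146x_k|^2 = 21316||x||^2, so ||S|| = 146 and sigma(S) ⊂ {|z| ≤ 146}. For any |lambda| < 146, the equation (S - lambda I) x = 0 forces x_1 = 0, then 146x_k = lambda x_{k+1} ⇒ x = 0, so S has no eigenvalues. But (S - lambda I) is not surjective for |lambda| < 146: solving (S - lambda I) x = e_1 would require x_n proportional to (lambda/146)^(-n), which is not in l^2. So every |lambda| < 146 lies in the residual spectrum. The boundary |lambda| = 146 is in the approximate point spectrum (the spectrum is closed). Hence sigma(S) is the closed disk of radius 146.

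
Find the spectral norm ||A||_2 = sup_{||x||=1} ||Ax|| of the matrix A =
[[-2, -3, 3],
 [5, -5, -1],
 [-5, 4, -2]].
||A||_2 ≈ 9.5809 (= sqrt(largest eigenvalue of A^T A))

||A||_2 = sigma_max(A) = sqrt(lambda_max(A^T A)). Form the symmetric matrix M = A^T A =
[[54, -39, -1],
 [-39, 50, -12],
 [-1, -12, 14]].
Its characteristic polynomial (trace, sum of principal 2x2 minors, determinant of M give the coefficients) is
  p(λ) = det(λ I - M) = λ^3 - 118λ^2 + 2490λ - 7744.
No integer candidate from the rational root theorem (±divisors of 7744) is a root, so the roots are irrational. The cubic discriminant is Δ = 13019617136 > 0, so there are three distinct real roots. p(3) = -1309 and p(4) = 392 have opposite signs, so a root lies in (3, 4); Newton's method refines it to λ ≈ 3.758. p(22) = 572 and p(23) = -729 have opposite signs, so a root lies in (22, 23); Newton's method refines it to λ ≈ 22.4493. p(91) = -4741 and p(92) = 1272 have opposite signs, so a root lies in (91, 92); Newton's method refines it to λ ≈ 91.7927. Check (Vieta): the three roots sum to 118, matching tr M = 118.
So the eigenvalues of A^T A are ≈ 3.758, 22.4493, 91.7927 (all ≥ 0, as they must be for A^T A). The largest is λ_max ≈ 91.7927, hence ||A||_2 = sqrt(λ_max) ≈ 9.5809.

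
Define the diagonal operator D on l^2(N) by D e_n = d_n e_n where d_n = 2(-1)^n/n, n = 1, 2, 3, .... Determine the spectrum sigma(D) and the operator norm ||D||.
sigma(D) = {2(-1)^n/n : n ≥ 1} ∪ {0}; ||D|| = 2

A bounded diagonal operator on l^2 with diagonal entries d_n has spectrum equal to the closure of {d_n : n ≥ 1}: every d_n is an eigenvalue (with eigenvector e_n), so {d_n} ⊂ sigma(D); the spectrum is closed, so its closure is too; and for lambda not in the closure, (D - lambda I) has bounded inverse (the diagonal entries 1/(d_n - lambda) are bounded). For our sequence d_n = 2(-1)^n/n, n = 1, 2, 3, ...:
  - {d_n} = {2(-1)^n/n : n ≥ 1}; the only limit point is 0
  - closure = {2(-1)^n/n : n ≥ 1} ∪ {0}
For the norm: a diagonal operator has ||D|| = sup_n |d_n|. Here |d_n| = 2/n is decreasing, so sup_n |d_n| = |d_1| = 2. So ||D|| = 2.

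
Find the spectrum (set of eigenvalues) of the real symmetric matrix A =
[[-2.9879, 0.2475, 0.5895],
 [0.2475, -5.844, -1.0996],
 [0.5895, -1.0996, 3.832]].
sigma(A) ≈ {-6, -3, 4}

A is real symmetric, so its spectrum consists of real eigenvalues. Expanding the characteristic polynomial of the displayed matrix gives
  det(λ I - A) = p(λ) = λ^3 + (5)λ^2 + (-18)λ + (-72).
Solving p(λ) = 0 yields eigenvalues ≈ -6, -3, 4. (A is shown rounded to 4 decimals, so these recover the underlying integer eigenvalues to within that precision.)
Verification: the trace of A = -5 equals the sum of eigenvalues -5, and det(A) ≈ 71.9996 matches the eigenvalue product 72.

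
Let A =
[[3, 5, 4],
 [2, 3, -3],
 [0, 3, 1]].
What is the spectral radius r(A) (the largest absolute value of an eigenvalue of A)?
r(A) ≈ 6.0518

The eigenvalues of A are the roots of its characteristic polynomial. With M = A (coefficients from the trace, the sum of principal 2x2 minors, and det A):
  p(λ) = det(λ I - M) = λ^3 - 7λ^2 + 14λ - 50.
No integer candidate from the rational root theorem (±divisors of 50) is a root, so the roots are irrational. The cubic discriminant is Δ = -49272 < 0, so there is one real root and a complex-conjugate pair. p(6) = -2 and p(7) = 48 have opposite signs, so a root lies in (6, 7); Newton's method refines it to λ ≈ 6.0518. Dividing out (λ - (6.0518)) leaves approximately λ^2 - 0.9482λ + 8.2619. For λ^2 - 0.9482λ + 8.2619 the discriminant is -32.1488. It is negative, so the remaining roots are the complex-conjugate pair λ ≈ 0.4741 ± 2.835i. Their product equals the constant term, so |λ|^2 ≈ 8.2619 and |λ| ≈ 2.8744.
Thus the eigenvalues (to 4 decimals) are 6.0518 (modulus 6.0518); 0.4741 ± 2.835i (modulus 2.8744). The spectral radius is the largest modulus: r(A) ≈ 6.0518. (Cross-check: r(A) ≤ ||A||_2 ≈ 7.7783; equality holds whenever A is normal, though it can also hold for some non-normal A.)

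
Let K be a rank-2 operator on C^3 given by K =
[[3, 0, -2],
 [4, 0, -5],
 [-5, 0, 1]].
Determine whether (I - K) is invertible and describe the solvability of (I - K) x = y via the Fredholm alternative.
(I - K) is invertible (det(I - K) = -10 ≠ 0), so for every y in C^3 the equation (I - K) x = y has a unique solution.

K has rank 2 and factors as K = U V^T = u1 v1^T + u2 v2^T with u1 = (0, -1, -1), v1 = (2, 0, 1), u2 = (-1, -2, 1), v2 = (-3, 0, 2) (multiplying out reproduces the displayed K). The nonzero eigenvalues of U V^T coincide with those of the 2 x 2 matrix G = V^T U = [[v1·u1, v1·u2], [v2·u1, v2·u2]] = [[-1, -1], [-2, 5]], and by the Sylvester determinant identity det(I_3 - U V^T) = det(I_2 - V^T U) = det([[2, 1], [2, -4]]) = (2)(-4) - (1)(2) = -10. (Direct check: I - K =
[[-2, 0, 2],
 [-4, 1, 5],
 [5, 0, 0]]
has determinant -10.) The finite-dimensional Fredholm alternative says: either (I - K) is invertible, or ker(I - K) ≠ {0} and then range(I - K) = ker((I - K)^*)^⊥, with dim ker(I - K) = dim ker((I - K)^*). Since det(I - K) ≠ 0, 1 is not an eigenvalue of K and ker(I - K) = {0}, so we are in the first case: for every y there is a unique x = (I - K)^(-1) y. (Explicitly, by the Woodbury identity, (I - U V^T)^(-1) = I + U (I_2 - G)^(-1) V^T.)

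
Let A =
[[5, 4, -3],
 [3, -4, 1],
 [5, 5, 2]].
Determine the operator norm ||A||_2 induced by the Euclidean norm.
||A||_2 ≈ 9.5615 (= sqrt(largest eigenvalue of A^T A))

||A||_2 = sigma_max(A) = sqrt(lambda_max(A^T A)). Form the symmetric matrix M = A^T A =
[[59, 33, -2],
 [33, 57, -6],
 [-2, -6, 14]].
Its characteristic polynomial (trace, sum of principal 2x2 minors, determinant of M give the coefficients) is
  p(λ) = det(λ I - M) = λ^3 - 130λ^2 + 3858λ - 30276.
No integer candidate from the rational root theorem (±divisors of 30276) is a root, so the roots are irrational. The cubic discriminant is Δ = 4358538720 > 0, so there are three distinct real roots. p(12) = -972 and p(13) = 105 have opposite signs, so a root lies in (12, 13); Newton's method refines it to λ ≈ 12.8944. p(25) = 549 and p(26) = -272 have opposite signs, so a root lies in (25, 26); Newton's method refines it to λ ≈ 25.6828. p(91) = -2157 and p(92) = 3028 have opposite signs, so a root lies in (91, 92); Newton's method refines it to λ ≈ 91.4228. Check (Vieta): the three roots sum to 130, matching tr M = 130.
So the eigenvalues of A^T A are ≈ 12.8944, 25.6828, 91.4228 (all ≥ 0, as they must be for A^T A). The largest is λ_max ≈ 91.4228, hence ||A||_2 = sqrt(λ_max) ≈ 9.5615.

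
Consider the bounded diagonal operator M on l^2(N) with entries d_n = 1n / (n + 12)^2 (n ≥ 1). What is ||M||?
||M|| = 1/48 (attained at n = 12)

For M diagonal, ||M|| = sup_n |d_n|. Treat f(x) = 1x / (x + 12)^2 for real x > 0. By the quotient rule, f'(x) = 1(12 - x)/(x + 12)^3, which is positive for x < 12 and negative for x > 12. So f has a unique maximum at x = 12, and since 12 is a positive integer, the supremum over n ≥ 1 is attained at n = 12: d_12 = 1·12/(12 + 12)^2 = 1·12/576 = 1/48. Hence ||M|| = 1/48.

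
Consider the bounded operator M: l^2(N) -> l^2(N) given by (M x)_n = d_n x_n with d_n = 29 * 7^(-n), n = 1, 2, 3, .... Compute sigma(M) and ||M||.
sigma(M) = {29 * 7^(-n) : n ≥ 1} ∪ {0}; ||M|| = 29/7

A bounded diagonal operator on l^2 with diagonal entries d_n has spectrum equal to the closure of {d_n : n ≥ 1}: every d_n is an eigenvalue (with eigenvector e_n), so {d_n} ⊂ sigma(M); the spectrum is closed, so its closure is too; and for lambda not in the closure, (M - lambda I) has bounded inverse (the diagonal entries 1/(d_n - lambda) are bounded). For our sequence d_n = 29 * 7^(-n), n = 1, 2, 3, ...:
  - {d_n} = {29 * 7^(-n) : n ≥ 1}; the only limit point is 0
  - closure = {29 * 7^(-n) : n ≥ 1} ∪ {0}
For the norm: a diagonal operator has ||M|| = sup_n |d_n|. Here d_n = 29 * 7^(-n) is positive and decreasing, so sup_n |d_n| = d_1 = 29/7. So ||M|| = 29/7.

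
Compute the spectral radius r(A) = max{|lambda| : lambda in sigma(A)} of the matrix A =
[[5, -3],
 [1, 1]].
r(A) = 4

The eigenvalues of A are the roots of its characteristic polynomial. With M = A (coefficients from the trace and determinant):
  p(λ) = det(λ I - M) = λ^2 - 6λ + 8.
For λ^2 - 6λ + 8 the discriminant is 4. It is a perfect square (2^2), so the roots are rational: λ = (6 ± 2)/2 = 4, 2.
Thus the eigenvalues (to 4 decimals) are 4 (modulus 4); 2 (modulus 2). The spectral radius is the largest modulus: r(A) = 4. (Cross-check: r(A) ≤ ||A||_2 ≈ 5.8416; equality holds whenever A is normal, though it can also hold for some non-normal A.)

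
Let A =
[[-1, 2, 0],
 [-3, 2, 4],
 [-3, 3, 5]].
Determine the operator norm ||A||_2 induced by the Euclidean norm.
||A||_2 ≈ 8.5783 (= sqrt(largest eigenvalue of A^T A))

||A||_2 = sigma_max(A) = sqrt(lambda_max(A^T A)). Form the symmetric matrix M = A^T A =
[[19, -17, -27],
 [-17, 17, 23],
 [-27, 23, 41]].
Its characteristic polynomial (trace, sum of principal 2x2 minors, determinant of M give the coefficients) is
  p(λ) = det(λ I - M) = λ^3 - 77λ^2 + 252λ - 64.
No integer candidate from the rational root theorem (±divisors of 64) is a root, so the roots are irrational. The cubic discriminant is Δ = 217873552 > 0, so there are three distinct real roots. p(0) = -64 and p(1) = 112 have opposite signs, so a root lies in (0, 1); Newton's method refines it to λ ≈ 0.2774. p(3) = 26 and p(4) = -224 have opposite signs, so a root lies in (3, 4); Newton's method refines it to λ ≈ 3.1353. p(73) = -2984 and p(74) = 2156 have opposite signs, so a root lies in (73, 74); Newton's method refines it to λ ≈ 73.5873. Check (Vieta): the three roots sum to 77, matching tr M = 77.
So the eigenvalues of A^T A are ≈ 0.2774, 3.1353, 73.5873 (all ≥ 0, as they must be for A^T A). The largest is λ_max ≈ 73.5873, hence ||A||_2 = sqrt(λ_max) ≈ 8.5783.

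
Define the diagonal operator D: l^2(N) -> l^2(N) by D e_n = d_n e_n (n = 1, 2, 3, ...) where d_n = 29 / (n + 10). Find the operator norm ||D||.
||D|| = 29/11 (attained at n = 1)

For D diagonal, ||D|| = sup_n |d_n| = sup_n 29/(n + 10). This is positive and strictly decreasing in n, so the supremum is attained at n = 1: d_1 = 29/(1 + 10) = 29/11. Hence ||D|| = 29/11.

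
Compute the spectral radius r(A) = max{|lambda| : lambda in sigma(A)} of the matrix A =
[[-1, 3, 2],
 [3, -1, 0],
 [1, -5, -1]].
r(A) ≈ 5.2496

The eigenvalues of A are the roots of its characteristic polynomial. With M = A (coefficients from the trace, the sum of principal 2x2 minors, and det A):
  p(λ) = det(λ I - M) = λ^3 + 3λ^2 - 8λ + 20.
No integer candidate from the rational root theorem (±divisors of 20) is a root, so the roots are irrational. The cubic discriminant is Δ = -18976 < 0, so there is one real root and a complex-conjugate pair. p(-6) = -40 and p(-5) = 10 have opposite signs, so a root lies in (-6, -5); Newton's method refines it to λ ≈ -5.2496. Dividing out (λ - (-5.2496)) leaves approximately λ^2 - 2.2496λ + 3.8098. For λ^2 - 2.2496λ + 3.8098 the discriminant is -10.1783. It is negative, so the remaining roots are the complex-conjugate pair λ ≈ 1.1248 ± 1.5952i. Their product equals the constant term, so |λ|^2 ≈ 3.8098 and |λ| ≈ 1.9519.
Thus the eigenvalues (to 4 decimals) are -5.2496 (modulus 5.2496); 1.1248 ± 1.5952i (modulus 1.9519). The spectral radius is the largest modulus: r(A) ≈ 5.2496. (Cross-check: r(A) ≤ ||A||_2 ≈ 6.534; equality holds whenever A is normal, though it can also hold for some non-normal A.)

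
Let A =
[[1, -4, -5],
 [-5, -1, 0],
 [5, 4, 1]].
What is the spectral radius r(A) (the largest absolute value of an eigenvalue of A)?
r(A) ≈ 3.7905

The eigenvalues of A are the roots of its characteristic polynomial. With M = A (coefficients from the trace, the sum of principal 2x2 minors, and det A):
  p(λ) = det(λ I - M) = λ^3 - λ^2 + 4λ - 54.
No integer candidate from the rational root theorem (±divisors of 54) is a root, so the roots are irrational. The cubic discriminant is Δ = -75300 < 0, so there is one real root and a complex-conjugate pair. p(3) = -24 and p(4) = 10 have opposite signs, so a root lies in (3, 4); Newton's method refines it to λ ≈ 3.7585. Dividing out (λ - (3.7585)) leaves approximately λ^2 + 2.7585λ + 14.3676. For λ^2 + 2.7585λ + 14.3676 the discriminant is -49.8612. It is negative, so the remaining roots are the complex-conjugate pair λ ≈ -1.3792 ± 3.5306i. Their product equals the constant term, so |λ|^2 ≈ 14.3676 and |λ| ≈ 3.7905.
Thus the eigenvalues (to 4 decimals) are 3.7585 (modulus 3.7585); -1.3792 ± 3.5306i (modulus 3.7905). The spectral radius is the largest modulus: r(A) ≈ 3.7905. (Cross-check: r(A) ≤ ||A||_2 ≈ 8.3501; equality holds whenever A is normal, though it can also hold for some non-normal A.)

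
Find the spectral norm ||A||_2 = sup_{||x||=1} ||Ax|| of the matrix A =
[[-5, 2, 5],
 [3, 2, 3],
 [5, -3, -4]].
||A||_2 ≈ 10.1657 (= sqrt(largest eigenvalue of A^T A))

||A||_2 = sigma_max(A) = sqrt(lambda_max(A^T A)). Form the symmetric matrix M = A^T A =
[[59, -19, -36],
 [-19, 17, 28],
 [-36, 28, 50]].
Its characteristic polynomial (trace, sum of principal 2x2 minors, determinant of M give the coefficients) is
  p(λ) = det(λ I - M) = λ^3 - 126λ^2 + 2362λ - 2116.
No integer candidate from the rational root theorem (±divisors of 2116) is a root, so the roots are irrational. The cubic discriminant is Δ = 30145466912 > 0, so there are three distinct real roots. p(0) = -2116 and p(1) = 121 have opposite signs, so a root lies in (0, 1); Newton's method refines it to λ ≈ 0.9429. p(21) = 1181 and p(22) = -488 have opposite signs, so a root lies in (21, 22); Newton's method refines it to λ ≈ 21.7151. p(103) = -2837 and p(104) = 5580 have opposite signs, so a root lies in (103, 104); Newton's method refines it to λ ≈ 103.342. Check (Vieta): the three roots sum to 126, matching tr M = 126.
So the eigenvalues of A^T A are ≈ 0.9429, 21.7151, 103.342 (all ≥ 0, as they must be for A^T A). The largest is λ_max ≈ 103.342, hence ||A||_2 = sqrt(λ_max) ≈ 10.1657.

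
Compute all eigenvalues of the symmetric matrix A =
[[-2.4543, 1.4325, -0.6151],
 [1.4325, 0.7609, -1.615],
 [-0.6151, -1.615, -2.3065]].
sigma(A) ≈ {-3, 2} (-3 with multiplicity 2)

A is real symmetric, so its spectrum consists of real eigenvalues. Expanding the characteristic polynomial of the displayed matrix gives
  det(λ I - A) = p(λ) = λ^3 + (4)λ^2 + (-3)λ + (-18).
Solving p(λ) = 0 yields eigenvalues ≈ -3, -3, 2. (A is shown rounded to 4 decimals, so these recover the underlying integer eigenvalues to within that precision.)
Verification: the trace of A = -4 equals the sum of eigenvalues -4, and det(A) ≈ 17.9999 matches the eigenvalue product 18.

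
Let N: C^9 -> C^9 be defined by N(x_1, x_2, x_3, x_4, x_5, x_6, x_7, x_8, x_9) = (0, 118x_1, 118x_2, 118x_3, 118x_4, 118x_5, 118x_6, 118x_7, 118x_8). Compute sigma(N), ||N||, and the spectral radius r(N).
sigma(N) = {0}; ||N|| = 118; r(N) = 0. (N is nilpotent with N^9 = 0.)

On C^9, N is a strictly lower-triangular matrix with 118 on the subdiagonal and zeros elsewhere, so its characteristic polynomial is lambda^9 and every eigenvalue is 0: sigma(N) = {0}. For the operator norm, N e_i = 118e_{i+1} for i = 1, ..., 8 and N e_9 = 0, so the singular values of N are 118 (with multiplicity 8) and 0; hence ||N|| = 118. The spectral radius r(N) = max|lambda| = 0. Note ||N|| > r(N) — characteristic of non-normal nilpotent operators. Indeed N^9 = 0.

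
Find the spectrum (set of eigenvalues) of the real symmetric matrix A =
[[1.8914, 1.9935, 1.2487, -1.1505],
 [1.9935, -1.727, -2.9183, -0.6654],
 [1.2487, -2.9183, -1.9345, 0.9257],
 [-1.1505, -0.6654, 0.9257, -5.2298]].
sigma(A) ≈ {-6, -5, 1, 3}

A is real symmetric, so its spectrum consists of real eigenvalues. Expanding the characteristic polynomial of the displayed matrix gives
  det(λ I - A) = p(λ) = λ^4 + (7)λ^3 + (-11)λ^2 + (-86.9984)λ + (89.9986).
Solving p(λ) = 0 yields eigenvalues ≈ -6, -5, 1, 3. (A is shown rounded to 4 decimals, so these recover the underlying integer eigenvalues to within that precision.)
Verification: the trace of A = -7 equals the sum of eigenvalues -7, and det(A) ≈ 89.9986 matches the eigenvalue product 90.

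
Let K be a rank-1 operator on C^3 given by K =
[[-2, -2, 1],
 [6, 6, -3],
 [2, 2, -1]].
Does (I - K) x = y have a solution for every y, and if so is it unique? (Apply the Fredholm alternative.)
(I - K) is invertible (det(I - K) = -2 ≠ 0), so for every y in C^3 the equation (I - K) x = y has a unique solution.

K has rank 1, so it is an outer product K = u v^T: every row of K is a multiple of one row vector. Reading off the entries, u = (-1, 3, 1) and v = (2, 2, -1) (row i of K equals u_i·v^T). A rank-one matrix u v^T satisfies K u = u (v·u) and kills the (2)-dimensional subspace v^⊥, so its characteristic polynomial is lambda^2 (lambda - v·u) with v·u = tr K = 3. Hence the eigenvalues of I - K are 1 (multiplicity 2) and 1 - (3) = -2, so det(I - K) = -2. (Direct check: I - K =
[[3, 2, -1],
 [-6, -5, 3],
 [-2, -2, 2]]
has determinant -2.) The finite-dimensional Fredholm alternative says: either (I - K) is invertible, or ker(I - K) ≠ {0} and then range(I - K) = ker((I - K)^*)^⊥, with dim ker(I - K) = dim ker((I - K)^*). Since det(I - K) ≠ 0, 1 is not an eigenvalue of K and ker(I - K) = {0}, so we are in the first case: for every y there is a unique x = (I - K)^(-1) y. Explicitly, by the Sherman–Morrison formula, (I - u v^T)^(-1) = I + u v^T/(1 - v·u), i.e. (I - K)^(-1) = I + K/(-2).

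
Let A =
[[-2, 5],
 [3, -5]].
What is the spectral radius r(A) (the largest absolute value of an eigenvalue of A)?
r(A) = (7 + sqrt(69))/2 ≈ 7.6533

The eigenvalues of A are the roots of its characteristic polynomial. With M = A (coefficients from the trace and determinant):
  p(λ) = det(λ I - M) = λ^2 + 7λ - 5.
For λ^2 + 7λ - 5 the discriminant is 69. It is nonnegative but not a perfect square, so the roots are real and irrational: λ = (-7 ± sqrt(69))/2 ≈ 0.6533, -7.6533.
Thus the eigenvalues (to 4 decimals) are 0.6533 (modulus 0.6533); -7.6533 (modulus 7.6533). The spectral radius is the largest modulus: r(A) = (7 + sqrt(69))/2 ≈ 7.6533. (Cross-check: r(A) ≤ ||A||_2 ≈ 7.9121; equality holds whenever A is normal, though it can also hold for some non-normal A.)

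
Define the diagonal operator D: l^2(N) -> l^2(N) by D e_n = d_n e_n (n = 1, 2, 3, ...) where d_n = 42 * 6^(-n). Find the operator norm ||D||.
||D|| = 7 (attained at n = 1)

For D diagonal, ||D|| = sup_n |d_n|. The sequence d_n = 42 * 6^(-n) is positive and strictly decreasing (ratio 6^(-1) < 1), so the supremum is d_1 = 42/6 = 7. Hence ||D|| = 7.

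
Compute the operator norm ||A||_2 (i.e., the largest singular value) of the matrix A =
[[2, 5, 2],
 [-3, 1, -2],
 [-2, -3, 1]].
||A||_2 ≈ 6.6149 (= sqrt(largest eigenvalue of A^T A))

||A||_2 = sigma_max(A) = sqrt(lambda_max(A^T A)). Form the symmetric matrix M = A^T A =
[[17, 13, 8],
 [13, 35, 5],
 [8, 5, 9]].
Its characteristic polynomial (trace, sum of principal 2x2 minors, determinant of M give the coefficients) is
  p(λ) = det(λ I - M) = λ^3 - 61λ^2 + 805λ - 2209.
No integer candidate from the rational root theorem (±divisors of 2209) is a root, so the roots are irrational. The cubic discriminant is Δ = 139818032 > 0, so there are three distinct real roots. p(3) = -316 and p(4) = 99 have opposite signs, so a root lies in (3, 4); Newton's method refines it to λ ≈ 3.738. p(13) = 144 and p(14) = -151 have opposite signs, so a root lies in (13, 14); Newton's method refines it to λ ≈ 13.5055. p(43) = -876 and p(44) = 299 have opposite signs, so a root lies in (43, 44); Newton's method refines it to λ ≈ 43.7565. Check (Vieta): the three roots sum to 61, matching tr M = 61.
So the eigenvalues of A^T A are ≈ 3.738, 13.5055, 43.7565 (all ≥ 0, as they must be for A^T A). The largest is λ_max ≈ 43.7565, hence ||A||_2 = sqrt(λ_max) ≈ 6.6149.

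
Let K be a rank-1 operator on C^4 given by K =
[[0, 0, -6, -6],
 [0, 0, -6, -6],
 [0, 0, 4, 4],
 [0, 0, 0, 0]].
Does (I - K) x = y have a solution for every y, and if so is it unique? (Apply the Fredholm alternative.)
(I - K) is invertible (det(I - K) = -3 ≠ 0), so for every y in C^4 the equation (I - K) x = y has a unique solution.

K has rank 1, so it is an outer product K = u v^T: every row of K is a multiple of one row vector. Reading off the entries, u = (-3, -3, 2, 0) and v = (0, 0, 2, 2) (row i of K equals u_i·v^T). A rank-one matrix u v^T satisfies K u = u (v·u) and kills the (3)-dimensional subspace v^⊥, so its characteristic polynomial is lambda^3 (lambda - v·u) with v·u = tr K = 4. Hence the eigenvalues of I - K are 1 (multiplicity 3) and 1 - (4) = -3, so det(I - K) = -3. (Direct check: I - K =
[[1, 0, 6, 6],
 [0, 1, 6, 6],
 [0, 0, -3, -4],
 [0, 0, 0, 1]]
has determinant -3.) The finite-dimensional Fredholm alternative says: either (I - K) is invertible, or ker(I - K) ≠ {0} and then range(I - K) = ker((I - K)^*)^⊥, with dim ker(I - K) = dim ker((I - K)^*). Since det(I - K) ≠ 0, 1 is not an eigenvalue of K and ker(I - K) = {0}, so we are in the first case: for every y there is a unique x = (I - K)^(-1) y. Explicitly, by the Sherman–Morrison formula, (I - u v^T)^(-1) = I + u v^T/(1 - v·u), i.e. (I - K)^(-1) = I + K/(-3).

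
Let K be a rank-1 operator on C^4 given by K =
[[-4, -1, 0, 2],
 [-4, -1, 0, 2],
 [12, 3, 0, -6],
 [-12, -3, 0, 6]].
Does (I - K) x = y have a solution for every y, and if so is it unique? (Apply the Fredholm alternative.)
(I - K) is singular (det(I - K) = 0, i.e. 1 ∈ sigma(K)). (I - K) x = y is solvable iff y ⊥ ker((I - K)^*) = span{(-4, -1, 0, 2)}, i.e. iff -4y_1 - y_2 + 2y_4 = 0. When solvable, the solutions are x = y + c·(1, 1, -3, 3), c arbitrary (ker(I - K) = span{(1, 1, -3, 3)}, dimension 1).

K has rank 1, so it is an outer product K = u v^T: every row of K is a multiple of one row vector. Reading off the entries, u = (1, 1, -3, 3) and v = (-4, -1, 0, 2) (row i of K equals u_i·v^T). A rank-one matrix u v^T satisfies K u = u (v·u) and kills the (3)-dimensional subspace v^⊥, so its characteristic polynomial is lambda^3 (lambda - v·u) with v·u = tr K = 1. Hence the eigenvalues of I - K are 1 (multiplicity 3) and 1 - (1) = 0, so det(I - K) = 0. (Direct check: I - K =
[[5, 1, 0, -2],
 [4, 2, 0, -2],
 [-12, -3, 1, 6],
 [12, 3, 0, -5]]
has determinant 0.) So 1 is an eigenvalue of K and (I - K) is not invertible. The finite-dimensional Fredholm alternative says: either (I - K) is invertible, or ker(I - K) ≠ {0} and then range(I - K) = ker((I - K)^*)^⊥, with dim ker(I - K) = dim ker((I - K)^*). We are in the second case, so we need both kernels. Kernel of I - K: (I - K) u = u - u (v·u) = u - u = 0, so ker(I - K) = span{u} = span{(1, 1, -3, 3)} (it is exactly 1-dimensional because rank(I - K) = 3). Kernel of the adjoint: K is real, so (I - K)^* = I - K^T = I - v u^T, and (I - v u^T) v = v - v (u·v) = 0; hence ker((I - K)^*) = span{v} = span{(-4, -1, 0, 2)}. Therefore (I - K) x = y is solvable iff <y, v> = 0, i.e. iff -4y_1 - y_2 + 2y_4 = 0. When this holds, K y = u (v·y) = 0, so (I - K) y = y and x = y is a particular solution; the full solution set is the line x = y + c·u = y + c·(1, 1, -3, 3), c ∈ C.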